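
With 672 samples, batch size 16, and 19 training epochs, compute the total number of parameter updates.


Iterations per epoch = 672 / 16 = 42
Total updates = iterations_per_epoch * epochs
= 42 * 19
= 798

798


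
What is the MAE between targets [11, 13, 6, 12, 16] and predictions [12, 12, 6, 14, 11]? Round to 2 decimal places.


Absolute errors: [1, 1, 0, 2, 5]
Sum of absolute errors = 9
MAE = 9 / 5 = 1.80

1.80


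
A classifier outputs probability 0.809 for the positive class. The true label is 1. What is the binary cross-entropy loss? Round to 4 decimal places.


For y=1: Loss = -log(p)
= -log(0.809)
= -(-0.212)
= 0.2120

0.2120


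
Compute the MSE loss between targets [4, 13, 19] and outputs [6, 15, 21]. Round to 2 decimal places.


Differences: [-2, -2, -2]
Squared errors: [4, 4, 4]
Sum of squared errors = 12
MSE = 12 / 3 = 4.00

4.00


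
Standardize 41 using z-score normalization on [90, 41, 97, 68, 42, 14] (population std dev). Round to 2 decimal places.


Mean = (90 + 41 + 97 + 68 + 42 + 14) / 6 = 58.6667
Variance = sum((x_i - mean)^2) / n = 853.8889
Std = sqrt(853.8889) = 29.2214
Z = (x - mean) / std
= (41 - 58.6667) / 29.2214
= -17.6667 / 29.2214
= -0.60

-0.60


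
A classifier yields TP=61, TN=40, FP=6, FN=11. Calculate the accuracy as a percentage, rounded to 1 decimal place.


Accuracy = (TP + TN) / (TP + TN + FP + FN) * 100
= (61 + 40) / (61 + 40 + 6 + 11)
= 101 / 118
= 0.8559
= 85.6%

85.6


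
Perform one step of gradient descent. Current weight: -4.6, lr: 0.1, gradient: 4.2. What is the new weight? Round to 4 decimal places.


w_new = w_old - lr * gradient
= -4.6 - 0.1 * 4.2
= -4.6 - (0.42)
= -5.0200

-5.0200


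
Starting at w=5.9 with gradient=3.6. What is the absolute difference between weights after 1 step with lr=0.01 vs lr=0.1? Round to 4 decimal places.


With lr=0.01: w_new = 5.9 - 0.01 * 3.6 = 5.864
With lr=0.1: w_new = 5.9 - 0.1 * 3.6 = 5.54
Absolute difference = |5.864 - 5.54|
= 0.3240

0.3240


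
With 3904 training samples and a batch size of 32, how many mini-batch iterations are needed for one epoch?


Iterations per epoch = dataset_size / batch_size
= 3904 / 32
= 122

122


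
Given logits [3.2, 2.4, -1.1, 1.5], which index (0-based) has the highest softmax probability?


Softmax is a monotonic transformation, so it preserves the argmax.
We need to find the index of the maximum logit.
Index 0: 3.2
Index 1: 2.4
Index 2: -1.1
Index 3: 1.5
Maximum logit = 3.2 at index 0

0


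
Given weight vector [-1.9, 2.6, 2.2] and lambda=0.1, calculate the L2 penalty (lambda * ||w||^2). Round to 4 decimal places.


Squaring each weight:
(-1.9)^2 = 3.61
2.6^2 = 6.76
2.2^2 = 4.84
Sum of squares = 15.21
Penalty = 0.1 * 15.21 = 1.5210

1.5210


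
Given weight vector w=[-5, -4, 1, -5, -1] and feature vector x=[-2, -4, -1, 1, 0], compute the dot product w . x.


Element-wise products:
-5 * -2 = 10
-4 * -4 = 16
1 * -1 = -1
-5 * 1 = -5
-1 * 0 = 0
Sum = 10 + 16 + -1 + -5 + 0
= 20

20


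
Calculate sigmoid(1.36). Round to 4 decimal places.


sigmoid(z) = 1 / (1 + exp(-z))
exp(-(1.36)) = exp(-1.36) = 0.2567
1 + 0.2567 = 1.2567
1 / 1.2567 = 0.7958

0.7958


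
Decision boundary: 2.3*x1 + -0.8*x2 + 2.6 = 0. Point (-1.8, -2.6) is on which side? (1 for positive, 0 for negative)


Compute 2.3 * -1.8 + -0.8 * -2.6 + 2.6
= -4.14 + 2.08 + 2.6
= 0.54
Since 0.54 >= 0, the point is on the positive side.

1


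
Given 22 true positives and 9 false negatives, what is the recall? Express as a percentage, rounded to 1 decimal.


Recall = TP / (TP + FN) * 100
= 22 / (22 + 9)
= 22 / 31
= 0.7097
= 71.0%

71.0


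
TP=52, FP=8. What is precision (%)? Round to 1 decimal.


Precision = TP / (TP + FP) * 100
= 52 / (52 + 8)
= 52 / 60
= 0.8667
= 86.7%

86.7


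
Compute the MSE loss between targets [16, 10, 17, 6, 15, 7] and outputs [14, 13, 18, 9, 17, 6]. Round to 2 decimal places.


Differences: [2, -3, -1, -3, -2, 1]
Squared errors: [4, 9, 1, 9, 4, 1]
Sum of squared errors = 28
MSE = 28 / 6 = 4.67

4.67


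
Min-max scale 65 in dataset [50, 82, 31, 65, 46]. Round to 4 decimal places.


Min = 31, Max = 82
Range = 82 - 31 = 51
Scaled = (x - min) / (max - min)
= (65 - 31) / 51
= 34 / 51
= 0.6667

0.6667


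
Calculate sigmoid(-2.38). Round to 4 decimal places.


sigmoid(z) = 1 / (1 + exp(-z))
exp(-(-2.38)) = exp(2.38) = 10.8049
1 + 10.8049 = 11.8049
1 / 11.8049 = 0.0847

0.0847


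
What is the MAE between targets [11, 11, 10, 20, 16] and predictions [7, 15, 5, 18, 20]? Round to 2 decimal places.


Absolute errors: [4, 4, 5, 2, 4]
Sum of absolute errors = 19
MAE = 19 / 5 = 3.80

3.80


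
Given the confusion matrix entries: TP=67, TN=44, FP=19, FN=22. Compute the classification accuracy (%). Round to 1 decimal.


Accuracy = (TP + TN) / (TP + TN + FP + FN) * 100
= (67 + 44) / (67 + 44 + 19 + 22)
= 111 / 152
= 0.7303
= 73.0%

73.0


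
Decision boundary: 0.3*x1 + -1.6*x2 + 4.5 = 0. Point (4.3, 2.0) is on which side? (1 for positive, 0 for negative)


Compute 0.3 * 4.3 + -1.6 * 2.0 + 4.5
= 1.29 + -3.2 + 4.5
= 2.59
Since 2.59 >= 0, the point is on the positive side.

1


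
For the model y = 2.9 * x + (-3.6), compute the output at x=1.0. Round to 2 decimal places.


y = 2.9 * 1.0 + (-3.6)
= 2.9 + (-3.6)
= -0.70

-0.70


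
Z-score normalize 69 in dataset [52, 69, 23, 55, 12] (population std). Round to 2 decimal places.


Mean = (52 + 69 + 23 + 55 + 12) / 5 = 42.2
Variance = sum((x_i - mean)^2) / n = 451.76
Std = sqrt(451.76) = 21.2546
Z = (x - mean) / std
= (69 - 42.2) / 21.2546
= 26.8 / 21.2546
= 1.26

1.26


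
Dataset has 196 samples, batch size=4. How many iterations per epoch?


Iterations per epoch = dataset_size / batch_size
= 196 / 4
= 49

49


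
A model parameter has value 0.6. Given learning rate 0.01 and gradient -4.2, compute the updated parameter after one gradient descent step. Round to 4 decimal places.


w_new = w_old - lr * gradient
= 0.6 - 0.01 * -4.2
= 0.6 - (-0.042)
= 0.6420

0.6420


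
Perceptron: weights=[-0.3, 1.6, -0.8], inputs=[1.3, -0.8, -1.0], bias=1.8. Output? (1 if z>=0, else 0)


z = w . x + b
= -0.3*1.3 + 1.6*-0.8 + -0.8*-1.0 + 1.8
= -0.39 + -1.28 + 0.8 + 1.8
= -0.87 + 1.8
= 0.93
Since z = 0.93 >= 0, output = 1

1


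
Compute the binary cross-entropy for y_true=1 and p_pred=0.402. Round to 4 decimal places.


For y=1: Loss = -log(p)
= -log(0.402)
= -(-0.9113)
= 0.9113

0.9113


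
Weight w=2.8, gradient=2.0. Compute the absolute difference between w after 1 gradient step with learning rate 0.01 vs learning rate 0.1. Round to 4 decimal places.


With lr=0.01: w_new = 2.8 - 0.01 * 2.0 = 2.78
With lr=0.1: w_new = 2.8 - 0.1 * 2.0 = 2.6
Absolute difference = |2.78 - 2.6|
= 0.1800

0.1800


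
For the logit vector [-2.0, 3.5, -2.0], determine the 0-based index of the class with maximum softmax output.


Softmax is a monotonic transformation, so it preserves the argmax.
We need to find the index of the maximum logit.
Index 0: -2.0
Index 1: 3.5
Index 2: -2.0
Maximum logit = 3.5 at index 1

1


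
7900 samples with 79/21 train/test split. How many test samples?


Train samples = 7900 * 79% = 6241
Test samples = 7900 - 6241
= 1659

1659


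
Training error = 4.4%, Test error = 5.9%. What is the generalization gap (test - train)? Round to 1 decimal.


Generalization gap = test_error - train_error
= 5.9 - 4.4
= 1.5%
A small gap suggests good generalization.

1.5


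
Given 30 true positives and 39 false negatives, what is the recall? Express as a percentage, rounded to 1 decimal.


Recall = TP / (TP + FN) * 100
= 30 / (30 + 39)
= 30 / 69
= 0.4348
= 43.5%

43.5


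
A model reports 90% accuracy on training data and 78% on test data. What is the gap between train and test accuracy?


Gap = train_accuracy - test_accuracy
= 90 - 78
= 12%
This gap suggests the model is overfitting.

12


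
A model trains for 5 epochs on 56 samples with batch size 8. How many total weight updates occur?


Iterations per epoch = 56 / 8 = 7
Total updates = iterations_per_epoch * epochs
= 7 * 5
= 35

35


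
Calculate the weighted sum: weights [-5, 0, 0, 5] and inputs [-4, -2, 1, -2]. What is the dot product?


Element-wise products:
-5 * -4 = 20
0 * -2 = 0
0 * 1 = 0
5 * -2 = -10
Sum = 20 + 0 + 0 + -10
= 10

10


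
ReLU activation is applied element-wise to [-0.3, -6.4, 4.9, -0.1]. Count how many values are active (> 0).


ReLU(x) = max(0, x) for each element:
ReLU(-0.3) = 0
ReLU(-6.4) = 0
ReLU(4.9) = 4.9
ReLU(-0.1) = 0
Active neurons (>0): 1

1


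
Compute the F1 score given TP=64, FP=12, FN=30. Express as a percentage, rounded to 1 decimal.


Precision = TP / (TP + FP) = 64 / 76 = 0.8421
Recall = TP / (TP + FN) = 64 / 94 = 0.6809
F1 = 2 * P * R / (P + R)
= 2 * 0.8421 * 0.6809 / (0.8421 + 0.6809)
= 1.1467 / 1.523
= 0.7529
As percentage: 75.3%

75.3


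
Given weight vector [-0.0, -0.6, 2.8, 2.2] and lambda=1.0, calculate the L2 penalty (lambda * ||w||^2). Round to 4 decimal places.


Squaring each weight:
(-0.0)^2 = 0.0
(-0.6)^2 = 0.36
2.8^2 = 7.84
2.2^2 = 4.84
Sum of squares = 13.04
Penalty = 1.0 * 13.04 = 13.0400

13.0400


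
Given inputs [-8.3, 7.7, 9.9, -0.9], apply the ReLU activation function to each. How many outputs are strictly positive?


ReLU(x) = max(0, x) for each element:
ReLU(-8.3) = 0
ReLU(7.7) = 7.7
ReLU(9.9) = 9.9
ReLU(-0.9) = 0
Active neurons (>0): 2

2


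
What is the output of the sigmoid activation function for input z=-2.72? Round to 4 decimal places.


sigmoid(z) = 1 / (1 + exp(-z))
exp(-(-2.72)) = exp(2.72) = 15.1803
1 + 15.1803 = 16.1803
1 / 16.1803 = 0.0618

0.0618


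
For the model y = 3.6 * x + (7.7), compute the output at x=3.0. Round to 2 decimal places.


y = 3.6 * 3.0 + (7.7)
= 10.8 + (7.7)
= 18.50

18.50


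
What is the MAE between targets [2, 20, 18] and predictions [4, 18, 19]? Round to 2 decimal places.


Absolute errors: [2, 2, 1]
Sum of absolute errors = 5
MAE = 5 / 3 = 1.67

1.67


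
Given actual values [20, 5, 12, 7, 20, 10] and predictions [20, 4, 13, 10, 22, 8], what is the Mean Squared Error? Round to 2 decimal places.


Differences: [0, 1, -1, -3, -2, 2]
Squared errors: [0, 1, 1, 9, 4, 4]
Sum of squared errors = 19
MSE = 19 / 6 = 3.17

3.17


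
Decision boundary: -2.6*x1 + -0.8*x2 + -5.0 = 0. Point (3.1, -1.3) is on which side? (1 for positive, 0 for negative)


Compute -2.6 * 3.1 + -0.8 * -1.3 + -5.0
= -8.06 + 1.04 + -5.0
= -12.02
Since -12.02 < 0, the point is on the negative side.

0


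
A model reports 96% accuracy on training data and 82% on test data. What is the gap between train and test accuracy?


Gap = train_accuracy - test_accuracy
= 96 - 82
= 14%
This gap suggests the model is overfitting.

14


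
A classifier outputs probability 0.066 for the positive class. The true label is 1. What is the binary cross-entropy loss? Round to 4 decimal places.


For y=1: Loss = -log(p)
= -log(0.066)
= -(-2.7181)
= 2.7181

2.7181


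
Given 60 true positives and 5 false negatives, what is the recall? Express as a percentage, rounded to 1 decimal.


Recall = TP / (TP + FN) * 100
= 60 / (60 + 5)
= 60 / 65
= 0.9231
= 92.3%

92.3


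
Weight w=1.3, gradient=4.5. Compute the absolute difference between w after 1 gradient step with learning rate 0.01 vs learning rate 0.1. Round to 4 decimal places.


With lr=0.01: w_new = 1.3 - 0.01 * 4.5 = 1.255
With lr=0.1: w_new = 1.3 - 0.1 * 4.5 = 0.85
Absolute difference = |1.255 - 0.85|
= 0.4050

0.4050


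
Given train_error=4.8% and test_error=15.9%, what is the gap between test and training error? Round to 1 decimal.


Generalization gap = test_error - train_error
= 15.9 - 4.8
= 11.1%
A large gap suggests overfitting.

11.1


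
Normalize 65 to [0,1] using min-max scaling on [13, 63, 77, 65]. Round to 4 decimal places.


Min = 13, Max = 77
Range = 77 - 13 = 64
Scaled = (x - min) / (max - min)
= (65 - 13) / 64
= 52 / 64
= 0.8125

0.8125


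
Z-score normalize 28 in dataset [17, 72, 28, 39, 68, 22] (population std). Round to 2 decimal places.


Mean = (17 + 72 + 28 + 39 + 68 + 22) / 6 = 41.0
Variance = sum((x_i - mean)^2) / n = 466.6667
Std = sqrt(466.6667) = 21.6025
Z = (x - mean) / std
= (28 - 41.0) / 21.6025
= -13.0 / 21.6025
= -0.60

-0.60


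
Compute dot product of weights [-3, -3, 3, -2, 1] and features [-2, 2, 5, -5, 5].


Element-wise products:
-3 * -2 = 6
-3 * 2 = -6
3 * 5 = 15
-2 * -5 = 10
1 * 5 = 5
Sum = 6 + -6 + 15 + 10 + 5
= 30

30


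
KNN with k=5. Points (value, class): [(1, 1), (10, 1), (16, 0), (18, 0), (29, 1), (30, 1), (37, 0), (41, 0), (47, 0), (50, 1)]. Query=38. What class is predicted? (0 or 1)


Distances from query 38:
Point 37 (class 0): distance = 1
Point 41 (class 0): distance = 3
Point 30 (class 1): distance = 8
Point 47 (class 0): distance = 9
Point 29 (class 1): distance = 9
K=5 nearest neighbors: classes = [0, 0, 1, 0, 1]
Votes for class 1: 2 / 5
Majority vote => class 0

0


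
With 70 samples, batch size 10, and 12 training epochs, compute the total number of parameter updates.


Iterations per epoch = 70 / 10 = 7
Total updates = iterations_per_epoch * epochs
= 7 * 12
= 84

84


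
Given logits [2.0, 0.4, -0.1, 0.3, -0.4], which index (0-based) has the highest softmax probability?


Softmax is a monotonic transformation, so it preserves the argmax.
We need to find the index of the maximum logit.
Index 0: 2.0
Index 1: 0.4
Index 2: -0.1
Index 3: 0.3
Index 4: -0.4
Maximum logit = 2.0 at index 0

0


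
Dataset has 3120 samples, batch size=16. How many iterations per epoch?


Iterations per epoch = dataset_size / batch_size
= 3120 / 16
= 195

195


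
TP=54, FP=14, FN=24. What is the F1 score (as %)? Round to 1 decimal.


Precision = TP / (TP + FP) = 54 / 68 = 0.7941
Recall = TP / (TP + FN) = 54 / 78 = 0.6923
F1 = 2 * P * R / (P + R)
= 2 * 0.7941 * 0.6923 / (0.7941 + 0.6923)
= 1.0995 / 1.4864
= 0.7397
As percentage: 74.0%

74.0


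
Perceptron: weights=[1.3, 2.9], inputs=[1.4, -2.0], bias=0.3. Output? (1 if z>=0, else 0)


z = w . x + b
= 1.3*1.4 + 2.9*-2.0 + 0.3
= 1.82 + -5.8 + 0.3
= -3.98 + 0.3
= -3.68
Since z = -3.68 < 0, output = 0

0


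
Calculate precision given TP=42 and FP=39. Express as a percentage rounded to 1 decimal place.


Precision = TP / (TP + FP) * 100
= 42 / (42 + 39)
= 42 / 81
= 0.5185
= 51.9%

51.9


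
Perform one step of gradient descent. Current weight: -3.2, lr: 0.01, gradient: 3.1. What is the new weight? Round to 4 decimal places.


w_new = w_old - lr * gradient
= -3.2 - 0.01 * 3.1
= -3.2 - (0.031)
= -3.2310

-3.2310


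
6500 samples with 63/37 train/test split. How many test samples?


Train samples = 6500 * 63% = 4095
Test samples = 6500 - 4095
= 2405

2405


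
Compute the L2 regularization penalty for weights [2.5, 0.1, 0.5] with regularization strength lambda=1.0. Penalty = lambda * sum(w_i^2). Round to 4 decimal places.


Squaring each weight:
2.5^2 = 6.25
0.1^2 = 0.01
0.5^2 = 0.25
Sum of squares = 6.51
Penalty = 1.0 * 6.51 = 6.5100

6.5100


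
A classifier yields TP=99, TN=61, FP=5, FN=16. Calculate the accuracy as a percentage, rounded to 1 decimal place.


Accuracy = (TP + TN) / (TP + TN + FP + FN) * 100
= (99 + 61) / (99 + 61 + 5 + 16)
= 160 / 181
= 0.884
= 88.4%

88.4


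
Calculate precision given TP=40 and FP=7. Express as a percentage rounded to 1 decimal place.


Precision = TP / (TP + FP) * 100
= 40 / (40 + 7)
= 40 / 47
= 0.8511
= 85.1%

85.1


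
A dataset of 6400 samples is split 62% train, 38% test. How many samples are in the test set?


Train samples = 6400 * 62% = 3968
Test samples = 6400 - 3968
= 2432

2432


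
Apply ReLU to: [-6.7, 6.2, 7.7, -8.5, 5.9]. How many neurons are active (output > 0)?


ReLU(x) = max(0, x) for each element:
ReLU(-6.7) = 0
ReLU(6.2) = 6.2
ReLU(7.7) = 7.7
ReLU(-8.5) = 0
ReLU(5.9) = 5.9
Active neurons (>0): 3

3


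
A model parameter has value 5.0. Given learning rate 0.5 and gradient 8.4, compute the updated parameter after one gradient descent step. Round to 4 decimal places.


w_new = w_old - lr * gradient
= 5.0 - 0.5 * 8.4
= 5.0 - (4.2)
= 0.8000

0.8000


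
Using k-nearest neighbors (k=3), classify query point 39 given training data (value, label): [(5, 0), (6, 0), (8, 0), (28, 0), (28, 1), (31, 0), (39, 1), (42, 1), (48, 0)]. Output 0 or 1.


Distances from query 39:
Point 39 (class 1): distance = 0
Point 42 (class 1): distance = 3
Point 31 (class 0): distance = 8
K=3 nearest neighbors: classes = [1, 1, 0]
Votes for class 1: 2 / 3
Majority vote => class 1

1


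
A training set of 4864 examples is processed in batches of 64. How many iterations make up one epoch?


Iterations per epoch = dataset_size / batch_size
= 4864 / 64
= 76

76


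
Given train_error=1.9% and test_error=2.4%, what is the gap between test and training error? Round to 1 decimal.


Generalization gap = test_error - train_error
= 2.4 - 1.9
= 0.5%
A small gap suggests good generalization.

0.5


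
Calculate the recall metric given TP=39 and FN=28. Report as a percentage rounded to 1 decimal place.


Recall = TP / (TP + FN) * 100
= 39 / (39 + 28)
= 39 / 67
= 0.5821
= 58.2%

58.2


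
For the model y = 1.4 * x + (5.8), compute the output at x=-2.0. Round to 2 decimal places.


y = 1.4 * -2.0 + (5.8)
= -2.8 + (5.8)
= 3.00

3.00


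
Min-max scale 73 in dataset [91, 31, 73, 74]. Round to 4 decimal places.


Min = 31, Max = 91
Range = 91 - 31 = 60
Scaled = (x - min) / (max - min)
= (73 - 31) / 60
= 42 / 60
= 0.7000

0.7000


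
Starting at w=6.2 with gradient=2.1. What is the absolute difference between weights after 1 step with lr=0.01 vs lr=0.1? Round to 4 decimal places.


With lr=0.01: w_new = 6.2 - 0.01 * 2.1 = 6.179
With lr=0.1: w_new = 6.2 - 0.1 * 2.1 = 5.99
Absolute difference = |6.179 - 5.99|
= 0.1890

0.1890


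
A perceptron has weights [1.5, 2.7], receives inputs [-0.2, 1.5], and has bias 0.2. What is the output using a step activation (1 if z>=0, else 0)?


z = w . x + b
= 1.5*-0.2 + 2.7*1.5 + 0.2
= -0.3 + 4.05 + 0.2
= 3.75 + 0.2
= 3.95
Since z = 3.95 >= 0, output = 1

1


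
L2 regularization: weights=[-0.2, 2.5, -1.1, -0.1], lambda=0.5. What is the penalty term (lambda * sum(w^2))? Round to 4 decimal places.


Squaring each weight:
(-0.2)^2 = 0.04
2.5^2 = 6.25
(-1.1)^2 = 1.21
(-0.1)^2 = 0.01
Sum of squares = 7.51
Penalty = 0.5 * 7.51 = 3.7550

3.7550


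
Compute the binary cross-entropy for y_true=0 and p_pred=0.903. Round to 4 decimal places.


For y=0: Loss = -log(1-p)
= -log(1 - 0.903)
= -log(0.097)
= -(-2.333)
= 2.3330

2.3330


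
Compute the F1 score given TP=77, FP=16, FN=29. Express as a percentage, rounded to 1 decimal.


Precision = TP / (TP + FP) = 77 / 93 = 0.828
Recall = TP / (TP + FN) = 77 / 106 = 0.7264
F1 = 2 * P * R / (P + R)
= 2 * 0.828 * 0.7264 / (0.828 + 0.7264)
= 1.2029 / 1.5544
= 0.7739
As percentage: 77.4%

77.4


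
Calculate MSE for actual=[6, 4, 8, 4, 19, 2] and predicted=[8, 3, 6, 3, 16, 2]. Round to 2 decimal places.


Differences: [-2, 1, 2, 1, 3, 0]
Squared errors: [4, 1, 4, 1, 9, 0]
Sum of squared errors = 19
MSE = 19 / 6 = 3.17

3.17


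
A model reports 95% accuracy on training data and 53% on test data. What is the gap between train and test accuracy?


Gap = train_accuracy - test_accuracy
= 95 - 53
= 42%
This large gap strongly indicates overfitting.

42


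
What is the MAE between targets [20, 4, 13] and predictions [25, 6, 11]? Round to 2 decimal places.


Absolute errors: [5, 2, 2]
Sum of absolute errors = 9
MAE = 9 / 3 = 3.00

3.00


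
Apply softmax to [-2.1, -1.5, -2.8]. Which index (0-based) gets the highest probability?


Softmax is a monotonic transformation, so it preserves the argmax.
We need to find the index of the maximum logit.
Index 0: -2.1
Index 1: -1.5
Index 2: -2.8
Maximum logit = -1.5 at index 1

1


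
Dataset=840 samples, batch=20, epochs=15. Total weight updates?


Iterations per epoch = 840 / 20 = 42
Total updates = iterations_per_epoch * epochs
= 42 * 15
= 630

630


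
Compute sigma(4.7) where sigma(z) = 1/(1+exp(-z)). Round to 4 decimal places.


sigmoid(z) = 1 / (1 + exp(-z))
exp(-(4.7)) = exp(-4.7) = 0.0091
1 + 0.0091 = 1.0091
1 / 1.0091 = 0.9910

0.9910


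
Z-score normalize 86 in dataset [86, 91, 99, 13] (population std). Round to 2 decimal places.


Mean = (86 + 91 + 99 + 13) / 4 = 72.25
Variance = sum((x_i - mean)^2) / n = 1191.6875
Std = sqrt(1191.6875) = 34.5208
Z = (x - mean) / std
= (86 - 72.25) / 34.5208
= 13.75 / 34.5208
= 0.40

0.40


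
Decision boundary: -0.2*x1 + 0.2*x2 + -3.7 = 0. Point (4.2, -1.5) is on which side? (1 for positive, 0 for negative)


Compute -0.2 * 4.2 + 0.2 * -1.5 + -3.7
= -0.84 + -0.3 + -3.7
= -4.84
Since -4.84 < 0, the point is on the negative side.

0


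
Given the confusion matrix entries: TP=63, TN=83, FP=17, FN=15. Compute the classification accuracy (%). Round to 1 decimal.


Accuracy = (TP + TN) / (TP + TN + FP + FN) * 100
= (63 + 83) / (63 + 83 + 17 + 15)
= 146 / 178
= 0.8202
= 82.0%

82.0


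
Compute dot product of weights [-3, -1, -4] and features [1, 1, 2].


Element-wise products:
-3 * 1 = -3
-1 * 1 = -1
-4 * 2 = -8
Sum = -3 + -1 + -8
= -12

-12


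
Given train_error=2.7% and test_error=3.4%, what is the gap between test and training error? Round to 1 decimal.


Generalization gap = test_error - train_error
= 3.4 - 2.7
= 0.7%
A small gap suggests good generalization.

0.7


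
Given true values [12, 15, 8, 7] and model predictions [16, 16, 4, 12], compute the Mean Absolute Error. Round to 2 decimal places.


Absolute errors: [4, 1, 4, 5]
Sum of absolute errors = 14
MAE = 14 / 4 = 3.50

3.50


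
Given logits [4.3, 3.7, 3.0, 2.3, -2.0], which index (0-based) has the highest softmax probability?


Softmax is a monotonic transformation, so it preserves the argmax.
We need to find the index of the maximum logit.
Index 0: 4.3
Index 1: 3.7
Index 2: 3.0
Index 3: 2.3
Index 4: -2.0
Maximum logit = 4.3 at index 0

0


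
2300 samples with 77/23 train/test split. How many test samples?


Train samples = 2300 * 77% = 1771
Test samples = 2300 - 1771
= 529

529


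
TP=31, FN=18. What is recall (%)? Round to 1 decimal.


Recall = TP / (TP + FN) * 100
= 31 / (31 + 18)
= 31 / 49
= 0.6327
= 63.3%

63.3


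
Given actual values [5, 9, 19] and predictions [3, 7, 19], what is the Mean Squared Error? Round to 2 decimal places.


Differences: [2, 2, 0]
Squared errors: [4, 4, 0]
Sum of squared errors = 8
MSE = 8 / 3 = 2.67

2.67


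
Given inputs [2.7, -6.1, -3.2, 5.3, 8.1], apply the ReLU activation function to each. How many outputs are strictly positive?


ReLU(x) = max(0, x) for each element:
ReLU(2.7) = 2.7
ReLU(-6.1) = 0
ReLU(-3.2) = 0
ReLU(5.3) = 5.3
ReLU(8.1) = 8.1
Active neurons (>0): 3

3


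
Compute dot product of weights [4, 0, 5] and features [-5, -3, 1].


Element-wise products:
4 * -5 = -20
0 * -3 = 0
5 * 1 = 5
Sum = -20 + 0 + 5
= -15

-15


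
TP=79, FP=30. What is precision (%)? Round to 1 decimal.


Precision = TP / (TP + FP) * 100
= 79 / (79 + 30)
= 79 / 109
= 0.7248
= 72.5%

72.5


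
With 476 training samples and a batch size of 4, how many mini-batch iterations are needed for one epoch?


Iterations per epoch = dataset_size / batch_size
= 476 / 4
= 119

119


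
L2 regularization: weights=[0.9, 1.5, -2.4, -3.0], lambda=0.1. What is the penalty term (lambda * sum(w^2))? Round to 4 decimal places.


Squaring each weight:
0.9^2 = 0.81
1.5^2 = 2.25
(-2.4)^2 = 5.76
(-3.0)^2 = 9.0
Sum of squares = 17.82
Penalty = 0.1 * 17.82 = 1.7820

1.7820


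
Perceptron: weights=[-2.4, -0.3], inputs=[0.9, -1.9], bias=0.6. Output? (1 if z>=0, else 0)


z = w . x + b
= -2.4*0.9 + -0.3*-1.9 + 0.6
= -2.16 + 0.57 + 0.6
= -1.59 + 0.6
= -0.99
Since z = -0.99 < 0, output = 0

0


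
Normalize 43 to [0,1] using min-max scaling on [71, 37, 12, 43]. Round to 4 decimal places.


Min = 12, Max = 71
Range = 71 - 12 = 59
Scaled = (x - min) / (max - min)
= (43 - 12) / 59
= 31 / 59
= 0.5254

0.5254


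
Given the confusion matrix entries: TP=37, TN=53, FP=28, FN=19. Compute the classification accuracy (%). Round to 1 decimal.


Accuracy = (TP + TN) / (TP + TN + FP + FN) * 100
= (37 + 53) / (37 + 53 + 28 + 19)
= 90 / 137
= 0.6569
= 65.7%

65.7


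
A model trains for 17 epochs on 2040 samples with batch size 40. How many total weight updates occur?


Iterations per epoch = 2040 / 40 = 51
Total updates = iterations_per_epoch * epochs
= 51 * 17
= 867

867


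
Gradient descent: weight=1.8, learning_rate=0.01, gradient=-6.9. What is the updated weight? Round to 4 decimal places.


w_new = w_old - lr * gradient
= 1.8 - 0.01 * -6.9
= 1.8 - (-0.069)
= 1.8690

1.8690


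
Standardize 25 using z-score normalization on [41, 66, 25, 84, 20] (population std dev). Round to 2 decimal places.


Mean = (41 + 66 + 25 + 84 + 20) / 5 = 47.2
Variance = sum((x_i - mean)^2) / n = 595.76
Std = sqrt(595.76) = 24.4082
Z = (x - mean) / std
= (25 - 47.2) / 24.4082
= -22.2 / 24.4082
= -0.91

-0.91


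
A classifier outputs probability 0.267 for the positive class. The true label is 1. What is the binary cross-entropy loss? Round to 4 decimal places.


For y=1: Loss = -log(p)
= -log(0.267)
= -(-1.3205)
= 1.3205

1.3205


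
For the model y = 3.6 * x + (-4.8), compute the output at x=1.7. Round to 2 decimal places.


y = 3.6 * 1.7 + (-4.8)
= 6.12 + (-4.8)
= 1.32

1.32


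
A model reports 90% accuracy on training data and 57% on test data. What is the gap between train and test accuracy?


Gap = train_accuracy - test_accuracy
= 90 - 57
= 33%
This large gap strongly indicates overfitting.

33


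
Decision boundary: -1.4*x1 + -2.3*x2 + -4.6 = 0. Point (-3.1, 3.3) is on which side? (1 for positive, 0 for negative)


Compute -1.4 * -3.1 + -2.3 * 3.3 + -4.6
= 4.34 + -7.59 + -4.6
= -7.85
Since -7.85 < 0, the point is on the negative side.

0


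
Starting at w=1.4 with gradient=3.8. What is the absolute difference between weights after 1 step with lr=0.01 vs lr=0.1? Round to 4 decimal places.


With lr=0.01: w_new = 1.4 - 0.01 * 3.8 = 1.362
With lr=0.1: w_new = 1.4 - 0.1 * 3.8 = 1.02
Absolute difference = |1.362 - 1.02|
= 0.3420

0.3420


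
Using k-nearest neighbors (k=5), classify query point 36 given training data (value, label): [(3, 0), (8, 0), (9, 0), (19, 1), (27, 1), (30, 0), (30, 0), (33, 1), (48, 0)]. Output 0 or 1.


Distances from query 36:
Point 33 (class 1): distance = 3
Point 30 (class 0): distance = 6
Point 30 (class 0): distance = 6
Point 27 (class 1): distance = 9
Point 48 (class 0): distance = 12
K=5 nearest neighbors: classes = [1, 0, 0, 1, 0]
Votes for class 1: 2 / 5
Majority vote => class 0

0


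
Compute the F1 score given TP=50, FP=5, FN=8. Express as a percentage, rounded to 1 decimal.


Precision = TP / (TP + FP) = 50 / 55 = 0.9091
Recall = TP / (TP + FN) = 50 / 58 = 0.8621
F1 = 2 * P * R / (P + R)
= 2 * 0.9091 * 0.8621 / (0.9091 + 0.8621)
= 1.5674 / 1.7712
= 0.885
As percentage: 88.5%

88.5


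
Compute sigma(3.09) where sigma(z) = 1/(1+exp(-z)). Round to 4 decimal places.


sigmoid(z) = 1 / (1 + exp(-z))
exp(-(3.09)) = exp(-3.09) = 0.0455
1 + 0.0455 = 1.0455
1 / 1.0455 = 0.9565

0.9565


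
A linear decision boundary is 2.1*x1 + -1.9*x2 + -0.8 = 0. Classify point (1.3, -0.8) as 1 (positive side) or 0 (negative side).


Compute 2.1 * 1.3 + -1.9 * -0.8 + -0.8
= 2.73 + 1.52 + -0.8
= 3.45
Since 3.45 >= 0, the point is on the positive side.

1


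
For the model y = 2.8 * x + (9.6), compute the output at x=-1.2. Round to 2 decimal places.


y = 2.8 * -1.2 + (9.6)
= -3.36 + (9.6)
= 6.24

6.24


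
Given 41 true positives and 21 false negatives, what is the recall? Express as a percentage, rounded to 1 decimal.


Recall = TP / (TP + FN) * 100
= 41 / (41 + 21)
= 41 / 62
= 0.6613
= 66.1%

66.1


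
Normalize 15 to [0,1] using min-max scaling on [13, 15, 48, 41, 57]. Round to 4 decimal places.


Min = 13, Max = 57
Range = 57 - 13 = 44
Scaled = (x - min) / (max - min)
= (15 - 13) / 44
= 2 / 44
= 0.0455

0.0455


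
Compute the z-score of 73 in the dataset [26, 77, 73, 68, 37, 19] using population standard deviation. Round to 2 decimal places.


Mean = (26 + 77 + 73 + 68 + 37 + 19) / 6 = 50.0
Variance = sum((x_i - mean)^2) / n = 548.0
Std = sqrt(548.0) = 23.4094
Z = (x - mean) / std
= (73 - 50.0) / 23.4094
= 23.0 / 23.4094
= 0.98

0.98


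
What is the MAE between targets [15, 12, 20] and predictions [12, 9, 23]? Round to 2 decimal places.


Absolute errors: [3, 3, 3]
Sum of absolute errors = 9
MAE = 9 / 3 = 3.00

3.00


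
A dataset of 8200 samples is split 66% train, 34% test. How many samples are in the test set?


Train samples = 8200 * 66% = 5412
Test samples = 8200 - 5412
= 2788

2788


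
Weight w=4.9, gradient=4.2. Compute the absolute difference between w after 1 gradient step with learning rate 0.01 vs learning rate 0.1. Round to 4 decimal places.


With lr=0.01: w_new = 4.9 - 0.01 * 4.2 = 4.858
With lr=0.1: w_new = 4.9 - 0.1 * 4.2 = 4.48
Absolute difference = |4.858 - 4.48|
= 0.3780

0.3780


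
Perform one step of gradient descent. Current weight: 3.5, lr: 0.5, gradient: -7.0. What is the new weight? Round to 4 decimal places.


w_new = w_old - lr * gradient
= 3.5 - 0.5 * -7.0
= 3.5 - (-3.5)
= 7.0000

7.0000


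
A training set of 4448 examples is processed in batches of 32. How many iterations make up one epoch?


Iterations per epoch = dataset_size / batch_size
= 4448 / 32
= 139

139


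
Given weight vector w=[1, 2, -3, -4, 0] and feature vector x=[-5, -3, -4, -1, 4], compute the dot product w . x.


Element-wise products:
1 * -5 = -5
2 * -3 = -6
-3 * -4 = 12
-4 * -1 = 4
0 * 4 = 0
Sum = -5 + -6 + 12 + 4 + 0
= 5

5


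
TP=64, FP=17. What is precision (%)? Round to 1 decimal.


Precision = TP / (TP + FP) * 100
= 64 / (64 + 17)
= 64 / 81
= 0.7901
= 79.0%

79.0


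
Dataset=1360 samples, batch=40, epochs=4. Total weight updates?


Iterations per epoch = 1360 / 40 = 34
Total updates = iterations_per_epoch * epochs
= 34 * 4
= 136

136


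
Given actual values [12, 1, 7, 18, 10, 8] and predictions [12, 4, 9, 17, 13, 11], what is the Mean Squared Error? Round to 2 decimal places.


Differences: [0, -3, -2, 1, -3, -3]
Squared errors: [0, 9, 4, 1, 9, 9]
Sum of squared errors = 32
MSE = 32 / 6 = 5.33

5.33


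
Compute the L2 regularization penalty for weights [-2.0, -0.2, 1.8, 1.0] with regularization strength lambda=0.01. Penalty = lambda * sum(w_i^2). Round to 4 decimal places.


Squaring each weight:
(-2.0)^2 = 4.0
(-0.2)^2 = 0.04
1.8^2 = 3.24
1.0^2 = 1.0
Sum of squares = 8.28
Penalty = 0.01 * 8.28 = 0.0828

0.0828


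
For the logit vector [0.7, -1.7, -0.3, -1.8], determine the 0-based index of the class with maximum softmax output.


Softmax is a monotonic transformation, so it preserves the argmax.
We need to find the index of the maximum logit.
Index 0: 0.7
Index 1: -1.7
Index 2: -0.3
Index 3: -1.8
Maximum logit = 0.7 at index 0

0


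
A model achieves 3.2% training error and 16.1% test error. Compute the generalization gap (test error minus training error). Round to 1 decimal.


Generalization gap = test_error - train_error
= 16.1 - 3.2
= 12.9%
A large gap suggests overfitting.

12.9


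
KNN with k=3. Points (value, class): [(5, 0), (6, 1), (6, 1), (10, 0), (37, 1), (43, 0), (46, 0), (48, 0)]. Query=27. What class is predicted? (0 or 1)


Distances from query 27:
Point 37 (class 1): distance = 10
Point 43 (class 0): distance = 16
Point 10 (class 0): distance = 17
K=3 nearest neighbors: classes = [1, 0, 0]
Votes for class 1: 1 / 3
Majority vote => class 0

0


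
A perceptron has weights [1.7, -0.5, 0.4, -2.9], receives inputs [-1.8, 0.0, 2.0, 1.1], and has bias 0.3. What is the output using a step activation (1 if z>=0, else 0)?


z = w . x + b
= 1.7*-1.8 + -0.5*0.0 + 0.4*2.0 + -2.9*1.1 + 0.3
= -3.06 + -0.0 + 0.8 + -3.19 + 0.3
= -5.45 + 0.3
= -5.15
Since z = -5.15 < 0, output = 0

0


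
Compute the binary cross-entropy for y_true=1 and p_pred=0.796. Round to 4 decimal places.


For y=1: Loss = -log(p)
= -log(0.796)
= -(-0.2282)
= 0.2282

0.2282


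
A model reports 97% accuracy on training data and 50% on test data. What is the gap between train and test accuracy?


Gap = train_accuracy - test_accuracy
= 97 - 50
= 47%
This large gap strongly indicates overfitting.

47


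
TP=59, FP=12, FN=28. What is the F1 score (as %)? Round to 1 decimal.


Precision = TP / (TP + FP) = 59 / 71 = 0.831
Recall = TP / (TP + FN) = 59 / 87 = 0.6782
F1 = 2 * P * R / (P + R)
= 2 * 0.831 * 0.6782 / (0.831 + 0.6782)
= 1.1271 / 1.5091
= 0.7468
As percentage: 74.7%

74.7


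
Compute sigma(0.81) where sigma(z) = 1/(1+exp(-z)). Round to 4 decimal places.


sigmoid(z) = 1 / (1 + exp(-z))
exp(-(0.81)) = exp(-0.81) = 0.4449
1 + 0.4449 = 1.4449
1 / 1.4449 = 0.6921

0.6921


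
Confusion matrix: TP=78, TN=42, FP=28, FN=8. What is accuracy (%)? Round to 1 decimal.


Accuracy = (TP + TN) / (TP + TN + FP + FN) * 100
= (78 + 42) / (78 + 42 + 28 + 8)
= 120 / 156
= 0.7692
= 76.9%

76.9


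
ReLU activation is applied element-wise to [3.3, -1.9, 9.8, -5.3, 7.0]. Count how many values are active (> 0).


ReLU(x) = max(0, x) for each element:
ReLU(3.3) = 3.3
ReLU(-1.9) = 0
ReLU(9.8) = 9.8
ReLU(-5.3) = 0
ReLU(7.0) = 7.0
Active neurons (>0): 3

3


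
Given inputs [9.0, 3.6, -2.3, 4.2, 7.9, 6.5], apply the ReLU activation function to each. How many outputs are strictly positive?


ReLU(x) = max(0, x) for each element:
ReLU(9.0) = 9.0
ReLU(3.6) = 3.6
ReLU(-2.3) = 0
ReLU(4.2) = 4.2
ReLU(7.9) = 7.9
ReLU(6.5) = 6.5
Active neurons (>0): 5

5


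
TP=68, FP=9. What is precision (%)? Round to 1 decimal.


Precision = TP / (TP + FP) * 100
= 68 / (68 + 9)
= 68 / 77
= 0.8831
= 88.3%

88.3


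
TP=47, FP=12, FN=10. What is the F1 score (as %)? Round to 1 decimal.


Precision = TP / (TP + FP) = 47 / 59 = 0.7966
Recall = TP / (TP + FN) = 47 / 57 = 0.8246
F1 = 2 * P * R / (P + R)
= 2 * 0.7966 * 0.8246 / (0.7966 + 0.8246)
= 1.3137 / 1.6212
= 0.8103
As percentage: 81.0%

81.0


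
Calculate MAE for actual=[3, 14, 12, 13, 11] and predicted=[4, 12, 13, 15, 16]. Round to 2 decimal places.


Absolute errors: [1, 2, 1, 2, 5]
Sum of absolute errors = 11
MAE = 11 / 5 = 2.20

2.20


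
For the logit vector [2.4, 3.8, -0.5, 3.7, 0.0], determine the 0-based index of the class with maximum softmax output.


Softmax is a monotonic transformation, so it preserves the argmax.
We need to find the index of the maximum logit.
Index 0: 2.4
Index 1: 3.8
Index 2: -0.5
Index 3: 3.7
Index 4: 0.0
Maximum logit = 3.8 at index 1

1


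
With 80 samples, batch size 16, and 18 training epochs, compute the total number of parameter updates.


Iterations per epoch = 80 / 16 = 5
Total updates = iterations_per_epoch * epochs
= 5 * 18
= 90

90


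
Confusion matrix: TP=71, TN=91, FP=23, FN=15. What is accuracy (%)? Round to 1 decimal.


Accuracy = (TP + TN) / (TP + TN + FP + FN) * 100
= (71 + 91) / (71 + 91 + 23 + 15)
= 162 / 200
= 0.81
= 81.0%

81.0


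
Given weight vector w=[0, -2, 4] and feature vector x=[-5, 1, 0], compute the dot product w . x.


Element-wise products:
0 * -5 = 0
-2 * 1 = -2
4 * 0 = 0
Sum = 0 + -2 + 0
= -2

-2


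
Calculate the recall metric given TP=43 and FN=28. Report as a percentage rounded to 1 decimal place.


Recall = TP / (TP + FN) * 100
= 43 / (43 + 28)
= 43 / 71
= 0.6056
= 60.6%

60.6


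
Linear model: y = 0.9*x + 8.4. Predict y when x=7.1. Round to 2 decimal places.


y = 0.9 * 7.1 + (8.4)
= 6.39 + (8.4)
= 14.79

14.79


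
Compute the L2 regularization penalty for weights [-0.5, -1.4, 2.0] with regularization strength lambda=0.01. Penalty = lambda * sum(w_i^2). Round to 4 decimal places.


Squaring each weight:
(-0.5)^2 = 0.25
(-1.4)^2 = 1.96
2.0^2 = 4.0
Sum of squares = 6.21
Penalty = 0.01 * 6.21 = 0.0621

0.0621


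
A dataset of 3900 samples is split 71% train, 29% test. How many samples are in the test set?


Train samples = 3900 * 71% = 2769
Test samples = 3900 - 2769
= 1131

1131


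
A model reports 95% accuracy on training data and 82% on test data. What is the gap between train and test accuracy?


Gap = train_accuracy - test_accuracy
= 95 - 82
= 13%
This gap suggests the model is overfitting.

13


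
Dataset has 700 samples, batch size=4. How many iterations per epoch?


Iterations per epoch = dataset_size / batch_size
= 700 / 4
= 175

175


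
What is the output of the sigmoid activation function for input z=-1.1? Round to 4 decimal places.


sigmoid(z) = 1 / (1 + exp(-z))
exp(-(-1.1)) = exp(1.1) = 3.0042
1 + 3.0042 = 4.0042
1 / 4.0042 = 0.2497

0.2497


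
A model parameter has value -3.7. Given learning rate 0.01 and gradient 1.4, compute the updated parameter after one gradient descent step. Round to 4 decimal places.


w_new = w_old - lr * gradient
= -3.7 - 0.01 * 1.4
= -3.7 - (0.014)
= -3.7140

-3.7140


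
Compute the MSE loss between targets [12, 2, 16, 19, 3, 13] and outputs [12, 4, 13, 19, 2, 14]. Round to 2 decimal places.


Differences: [0, -2, 3, 0, 1, -1]
Squared errors: [0, 4, 9, 0, 1, 1]
Sum of squared errors = 15
MSE = 15 / 6 = 2.50

2.50


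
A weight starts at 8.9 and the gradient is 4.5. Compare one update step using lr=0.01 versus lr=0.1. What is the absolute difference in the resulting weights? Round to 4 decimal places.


With lr=0.01: w_new = 8.9 - 0.01 * 4.5 = 8.855
With lr=0.1: w_new = 8.9 - 0.1 * 4.5 = 8.45
Absolute difference = |8.855 - 8.45|
= 0.4050

0.4050


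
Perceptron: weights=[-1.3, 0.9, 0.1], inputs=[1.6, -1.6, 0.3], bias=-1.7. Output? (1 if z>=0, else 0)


z = w . x + b
= -1.3*1.6 + 0.9*-1.6 + 0.1*0.3 + -1.7
= -2.08 + -1.44 + 0.03 + -1.7
= -3.49 + -1.7
= -5.19
Since z = -5.19 < 0, output = 0

0


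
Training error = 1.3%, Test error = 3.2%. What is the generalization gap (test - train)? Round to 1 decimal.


Generalization gap = test_error - train_error
= 3.2 - 1.3
= 1.9%
A small gap suggests good generalization.

1.9


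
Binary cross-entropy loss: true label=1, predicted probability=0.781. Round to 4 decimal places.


For y=1: Loss = -log(p)
= -log(0.781)
= -(-0.2472)
= 0.2472

0.2472


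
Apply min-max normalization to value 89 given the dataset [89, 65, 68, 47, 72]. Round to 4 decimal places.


Min = 47, Max = 89
Range = 89 - 47 = 42
Scaled = (x - min) / (max - min)
= (89 - 47) / 42
= 42 / 42
= 1.0000

1.0000


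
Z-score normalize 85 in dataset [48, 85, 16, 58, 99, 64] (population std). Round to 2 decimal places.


Mean = (48 + 85 + 16 + 58 + 99 + 64) / 6 = 61.6667
Variance = sum((x_i - mean)^2) / n = 704.8889
Std = sqrt(704.8889) = 26.5497
Z = (x - mean) / std
= (85 - 61.6667) / 26.5497
= 23.3333 / 26.5497
= 0.88

0.88


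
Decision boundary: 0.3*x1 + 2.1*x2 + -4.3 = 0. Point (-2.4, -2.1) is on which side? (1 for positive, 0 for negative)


Compute 0.3 * -2.4 + 2.1 * -2.1 + -4.3
= -0.72 + -4.41 + -4.3
= -9.43
Since -9.43 < 0, the point is on the negative side.

0


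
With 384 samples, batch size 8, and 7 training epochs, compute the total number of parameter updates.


Iterations per epoch = 384 / 8 = 48
Total updates = iterations_per_epoch * epochs
= 48 * 7
= 336

336


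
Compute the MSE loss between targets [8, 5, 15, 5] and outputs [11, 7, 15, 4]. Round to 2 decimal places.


Differences: [-3, -2, 0, 1]
Squared errors: [9, 4, 0, 1]
Sum of squared errors = 14
MSE = 14 / 4 = 3.50

3.50


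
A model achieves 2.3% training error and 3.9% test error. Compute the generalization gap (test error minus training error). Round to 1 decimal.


Generalization gap = test_error - train_error
= 3.9 - 2.3
= 1.6%
A small gap suggests good generalization.

1.6
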